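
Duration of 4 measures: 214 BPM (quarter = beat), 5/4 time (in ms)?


Reasoning:
Quarter-note beat duration = 60000 / 214 ms
Beats per measure (5/4) = 5
One measure = 5 × 60000 / 214 = 300000 / 214 ms
4 measures = 4 × 300000 / 214 = 1200000 / 214
= 5607.5 ms


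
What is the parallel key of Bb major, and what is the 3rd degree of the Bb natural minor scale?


Let's work it out.
Parallel keys share the same tonic but differ in mode
Bb major → parallel is Bb minor
Bb natural minor scale: Bb C Db Eb F Gb Ab
= Bb minor; 3rd degree = Db


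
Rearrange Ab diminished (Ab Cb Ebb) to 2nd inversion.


Root position: Ab Cb Ebb
2nd inversion: move root and 3rd up an octave
Bass note: Ebb
Notes (bottom to top) = Ebb Ab Cb


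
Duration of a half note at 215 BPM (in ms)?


Working:
One quarter-note beat = 60000 / BPM = 60000 / 215 ms
Half note = 2 × quarter note
Duration = 2 × 60000 / 215 = 120000 / 215
= 558.1 ms


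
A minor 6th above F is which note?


A 6th spans 6 letter names, so from F we land on D
A minor 6th = 8 semitones above F
Spell D at that pitch: Db
= Db


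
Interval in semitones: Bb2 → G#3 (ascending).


Absolute semitone position = octave×12 + chromatic position
Bb2: 2×12 + 10 = 34
G#3: 3×12 + 8 = 44
Difference = 44 - 34 = 10
= 10 semitones


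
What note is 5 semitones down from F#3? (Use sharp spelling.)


F#3: chromatic position 6 in octave 3 → absolute = 3×12 + 6 = 42
Transpose down 5: 42 - 5 = 37
37 = 3×12 + 1 → C# in octave 3
Result = C#3


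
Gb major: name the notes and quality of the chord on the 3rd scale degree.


Working:
Gb major scale: Gb Ab Bb Cb Db Eb F
Diatonic triad on degree 3 stacks scale notes 3, 5, 7: Bb Db F
Bb→Db = 3 semitones; Bb→F = 7 semitones → minor triad
= Bb Db F (minor)


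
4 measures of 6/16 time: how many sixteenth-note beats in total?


Reasoning:
Time signature 6/16: the bottom number 16 means the sixteenth note gets one count
The top number 6 means 6 sixteenth-note beats per measure
Total = 6 × 4 measures
= 24 sixteenth-note beats


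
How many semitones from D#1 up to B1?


Working:
Absolute semitone position = octave×12 + chromatic position
D#1: 1×12 + 3 = 15
B1: 1×12 + 11 = 23
Difference = 23 - 15 = 8
= 8 semitones


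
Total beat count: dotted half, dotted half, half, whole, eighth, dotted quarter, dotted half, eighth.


Reasoning:
Beat values:
  dotted half = 3 beats
  dotted half = 3 beats
  half = 2 beats
  whole = 4 beats
  eighth = 0.5 beats
  dotted quarter = 1.5 beats
  dotted half = 3 beats
  eighth = 0.5 beats
Sum = 3 + 3 + 2 + 4 + 0.5 + 1.5 + 3 + 0.5
= 17.5 beats


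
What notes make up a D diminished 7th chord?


Working:
Diminished 7th chord = root + minor 3rd + diminished 5th + diminished 7th
Seventh chords stack in thirds, so the letter names are D-F-A-C
Root: D
Minor 3rd above D: F
Diminished 5th above D: Ab
Diminished 7th above D: Cb
Chord = D F Ab Cb


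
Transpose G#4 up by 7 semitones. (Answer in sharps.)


Working:
G#4: chromatic position 8 in octave 4 → absolute = 4×12 + 8 = 56
Transpose up 7: 56 + 7 = 63
63 = 5×12 + 3 → D# in octave 5
Result = D#5


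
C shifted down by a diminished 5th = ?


Solution.
diminished 5th: 5 letter names, 6 semitones
Letter: C - 4 → F
Pitch: C - 6 semitones, spelled as an F → F#
= F#


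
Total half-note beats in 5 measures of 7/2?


Time signature 7/2: the bottom number 2 means the half note gets one count
The top number 7 means 7 half-note beats per measure
Total = 7 × 5 measures
= 35 half-note beats


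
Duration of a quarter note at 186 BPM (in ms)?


Let's work it out.
One quarter-note beat = 60000 / BPM = 60000 / 186 ms
Duration = 60000 / 186
= 322.6 ms


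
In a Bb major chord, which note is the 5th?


Solution.
Major triad = root + major 3rd (4 semitones) + perfect 5th (7 semitones)
A triad on Bb stacks thirds, so the chord tones use letter names B-D-F
Root: Bb
Major 3rd above Bb: D
Perfect 5th above Bb: F
The 5th = F


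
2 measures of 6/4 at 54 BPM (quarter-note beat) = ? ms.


Quarter-note beat duration = 60000 / 54 ms
Beats per measure (6/4) = 6
One measure = 6 × 60000 / 54 = 360000 / 54 ms
2 measures = 2 × 360000 / 54 = 720000 / 54
= 13333.3 ms


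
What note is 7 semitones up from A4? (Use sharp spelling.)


Reasoning:
A4: chromatic position 9 in octave 4 → absolute = 4×12 + 9 = 57
Transpose up 7: 57 + 7 = 64
64 = 5×12 + 4 → E in octave 5
Result = E5


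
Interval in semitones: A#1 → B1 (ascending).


Working:
Absolute semitone position = octave×12 + chromatic position
A#1: 1×12 + 10 = 22
B1: 1×12 + 11 = 23
Difference = 23 - 22 = 1
= 1 semitone


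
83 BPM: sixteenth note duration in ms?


Solution.
One quarter-note beat = 60000 / BPM = 60000 / 83 ms
Sixteenth note = 1/4 × quarter note
Duration = 1/4 × 60000 / 83 = 15000 / 83
= 180.7 ms


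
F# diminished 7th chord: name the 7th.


Let's work it out.
Diminished 7th chord = root + minor 3rd + diminished 5th + diminished 7th
Seventh chords stack in thirds, so the letter names are F-A-C-E
Root: F#
Minor 3rd above F#: A
Diminished 5th above F#: C
Diminished 7th above F#: Eb
The 7th = Eb


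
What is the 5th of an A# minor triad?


Working:
Minor triad = root + minor 3rd (3 semitones) + perfect 5th (7 semitones)
A triad on A# stacks thirds, so the chord tones use letter names A-C-E
Root: A#
Minor 3rd above A#: C#
Perfect 5th above A#: E#
The 5th = E#


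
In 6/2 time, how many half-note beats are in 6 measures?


Time signature 6/2: the bottom number 2 means the half note gets one count
The top number 6 means 6 half-note beats per measure
Total = 6 × 6 measures
= 36 half-note beats


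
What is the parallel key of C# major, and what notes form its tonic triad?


Working:
Parallel keys share the same tonic but differ in mode
C# major → parallel is C# minor
Tonic triad of C# minor = C# E G#
= C# minor; triad = C# E G#


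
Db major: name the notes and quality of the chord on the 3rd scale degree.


Db major scale: Db Eb F Gb Ab Bb C
Diatonic triad on degree 3 stacks scale notes 3, 5, 7: F Ab C
F→Ab = 3 semitones; F→C = 7 semitones → minor triad
= F Ab C (minor)


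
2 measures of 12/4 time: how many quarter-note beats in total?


Time signature 12/4: the bottom number 4 means the quarter note gets one count
The top number 12 means 12 quarter-note beats per measure
Total = 12 × 2 measures
= 24 quarter-note beats


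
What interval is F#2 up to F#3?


Solution.
Letter names: F → F spans 8 letter names → an octave
Semitones: F#2 → F#3 = 12 half-steps
An octave of 12 semitones is a perfect octave
= perfect octave


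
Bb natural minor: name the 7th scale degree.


Natural minor scale pattern: W-H-W-W-H-W-W (2-1-2-2-1-2-2 semitones)
Starting from Bb:
  Bb + 2 semitones → C
  C + 1 semitone → Db
  Db + 2 semitones → Eb
  Eb + 2 semitones → F
  F + 1 semitone → Gb
  Gb + 2 semitones → Ab
  Ab + 2 semitones → Bb
Scale: Bb C Db Eb F Gb Ab
Degree 7 = Ab


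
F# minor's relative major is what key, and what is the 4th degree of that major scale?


Working:
The relative major shares the key signature and is a minor 3rd above the minor tonic
A minor 3rd above F# is A
→ relative major of F# minor is A major
A major scale: A B C# D E F# G#
= A major; 4th degree = D


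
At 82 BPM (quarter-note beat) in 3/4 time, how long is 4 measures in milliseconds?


Quarter-note beat duration = 60000 / 82 ms
Beats per measure (3/4) = 3
One measure = 3 × 60000 / 82 = 180000 / 82 ms
4 measures = 4 × 180000 / 82 = 720000 / 82
= 8780.5 ms


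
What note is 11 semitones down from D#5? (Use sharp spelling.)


Solution.
D#5: chromatic position 3 in octave 5 → absolute = 5×12 + 3 = 63
Transpose down 11: 63 - 11 = 52
52 = 4×12 + 4 → E in octave 4
Result = E4


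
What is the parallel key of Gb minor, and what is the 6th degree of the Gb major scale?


Step by step:
Parallel keys share the same tonic but differ in mode
Gb minor → parallel is Gb major
Gb major scale: Gb Ab Bb Cb Db Eb F
= Gb major; 6th degree = Eb


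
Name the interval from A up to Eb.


Let's work it out.
Letter names: A → E spans 5 letter names → a 5th
Semitones: A → Eb = 6 half-steps
A 5th of 6 semitones is a diminished 5th
= diminished 5th


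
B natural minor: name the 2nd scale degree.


Natural minor scale pattern: W-H-W-W-H-W-W (2-1-2-2-1-2-2 semitones)
Starting from B:
  B + 2 semitones → C#
  C# + 1 semitone → D
  D + 2 semitones → E
  E + 2 semitones → F#
  F# + 1 semitone → G
  G + 2 semitones → A
  A + 2 semitones → B
Scale: B C# D E F# G A
Degree 2 = C#


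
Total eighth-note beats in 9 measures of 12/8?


Let's work it out.
Time signature 12/8: the bottom number 8 means the eighth note gets one count
The top number 12 means 12 eighth-note beats per measure
Total = 12 × 9 measures
= 108 eighth-note beats


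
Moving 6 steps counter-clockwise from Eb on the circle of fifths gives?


Step by step:
Each counter-clockwise step moves down a perfect 5th (= up a perfect 4th)
From Eb: Eb → Ab → Db → F#/Gb → B → E → A
= A


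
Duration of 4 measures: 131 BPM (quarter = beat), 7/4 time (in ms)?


Quarter-note beat duration = 60000 / 131 ms
Beats per measure (7/4) = 7
One measure = 7 × 60000 / 131 = 420000 / 131 ms
4 measures = 4 × 420000 / 131 = 1680000 / 131
= 12824.4 ms


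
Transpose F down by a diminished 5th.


Step by step:
diminished 5th: 5 letter names, 6 semitones
Letter: F - 4 → B
Pitch: F - 6 semitones, spelled as a B → B
= B


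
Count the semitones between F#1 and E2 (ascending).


Solution.
Absolute semitone position = octave×12 + chromatic position
F#1: 1×12 + 6 = 18
E2: 2×12 + 4 = 28
Difference = 28 - 18 = 10
= 10 semitones


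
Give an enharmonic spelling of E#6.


Let's work it out.
Enharmonic notes sound the same pitch but are spelled with different letter names
E# and F name the same pitch class
= F6


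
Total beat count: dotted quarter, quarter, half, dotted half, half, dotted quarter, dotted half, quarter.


Beat values:
  dotted quarter = 1.5 beats
  quarter = 1 beat
  half = 2 beats
  dotted half = 3 beats
  half = 2 beats
  dotted quarter = 1.5 beats
  dotted half = 3 beats
  quarter = 1 beat
Sum = 1.5 + 1 + 2 + 3 + 2 + 1.5 + 3 + 1
= 15 beats


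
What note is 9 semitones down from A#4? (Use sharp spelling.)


Step by step:
A#4: chromatic position 10 in octave 4 → absolute = 4×12 + 10 = 58
Transpose down 9: 58 - 9 = 49
49 = 4×12 + 1 → C# in octave 4
Result = C#4


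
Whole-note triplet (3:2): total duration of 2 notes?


Triplet: 3 notes occupy the space of 2 whole notes
Space = 2 × 4 = 8 beats
Each triplet note = 8 / 3 = 8/3 beats
2 notes = 2 × 8/3 = 16/3
= 16/3 beats


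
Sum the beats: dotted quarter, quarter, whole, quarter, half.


Reasoning:
Beat values:
  dotted quarter = 1.5 beats
  quarter = 1 beat
  whole = 4 beats
  quarter = 1 beat
  half = 2 beats
Sum = 1.5 + 1 + 4 + 1 + 2
= 9.5 beats


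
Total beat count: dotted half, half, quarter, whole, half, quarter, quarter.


Solution.
Beat values:
  dotted half = 3 beats
  half = 2 beats
  quarter = 1 beat
  whole = 4 beats
  half = 2 beats
  quarter = 1 beat
  quarter = 1 beat
Sum = 3 + 2 + 1 + 4 + 2 + 1 + 1
= 14 beats


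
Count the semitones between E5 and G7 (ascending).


Step by step:
Absolute semitone position = octave×12 + chromatic position
E5: 5×12 + 4 = 64
G7: 7×12 + 7 = 91
Difference = 91 - 64 = 27
= 27 semitones


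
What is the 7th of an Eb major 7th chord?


Major 7th chord = root + major 3rd + perfect 5th + major 7th
Seventh chords stack in thirds, so the letter names are E-G-B-D
Root: Eb
Major 3rd above Eb: G
Perfect 5th above Eb: Bb
Major 7th above Eb: D
The 7th = D


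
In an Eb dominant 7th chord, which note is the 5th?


Step by step:
Dominant 7th chord = root + major 3rd + perfect 5th + minor 7th
Seventh chords stack in thirds, so the letter names are E-G-B-D
Root: Eb
Major 3rd above Eb: G
Perfect 5th above Eb: Bb
Minor 7th above Eb: Db
The 5th = Bb


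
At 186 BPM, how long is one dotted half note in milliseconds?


Let's work it out.
One quarter-note beat = 60000 / BPM = 60000 / 186 ms
Dotted half note = 3 × quarter note
Duration = 3 × 60000 / 186 = 180000 / 186
= 967.7 ms


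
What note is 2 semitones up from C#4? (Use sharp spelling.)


Solution.
C#4: chromatic position 1 in octave 4 → absolute = 4×12 + 1 = 49
Transpose up 2: 49 + 2 = 51
51 = 4×12 + 3 → D# in octave 4
Result = D#4


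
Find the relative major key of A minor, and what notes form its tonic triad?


The relative major shares the key signature and is a minor 3rd above the minor tonic
A minor 3rd above A is C
→ relative major of A minor is C major
Tonic triad of C major = root + major 3rd + perfect 5th = C E G
= C major; triad = C E G


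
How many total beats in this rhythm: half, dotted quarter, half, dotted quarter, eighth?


Reasoning:
Beat values:
  half = 2 beats
  dotted quarter = 1.5 beats
  half = 2 beats
  dotted quarter = 1.5 beats
  eighth = 0.5 beats
Sum = 2 + 1.5 + 2 + 1.5 + 0.5
= 7.5 beats


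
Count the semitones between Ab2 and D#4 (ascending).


Reasoning:
Absolute semitone position = octave×12 + chromatic position
Ab2: 2×12 + 8 = 32
D#4: 4×12 + 3 = 51
Difference = 51 - 32 = 19
= 19 semitones


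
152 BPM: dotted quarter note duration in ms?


Let's work it out.
One quarter-note beat = 60000 / BPM = 60000 / 152 ms
Dotted quarter note = 3/2 × quarter note
Duration = 3/2 × 60000 / 152 = 90000 / 152
= 592.1 ms


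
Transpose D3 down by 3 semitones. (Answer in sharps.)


D3: chromatic position 2 in octave 3 → absolute = 3×12 + 2 = 38
Transpose down 3: 38 - 3 = 35
35 = 2×12 + 11 → B in octave 2
Result = B2


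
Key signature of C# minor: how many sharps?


Sharp minor keys follow the circle of fifths: A(0), E(1), B(2), F#(3), C#(4), G#(5), D#(6), A#(7)
C# minor has 4 sharps
Order of sharps: F# C# G# D# A# E# B# → first 4: F#, C#, G#, D#
= 4 sharps


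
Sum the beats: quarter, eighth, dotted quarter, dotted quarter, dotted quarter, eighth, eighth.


Beat values:
  quarter = 1 beat
  eighth = 0.5 beats
  dotted quarter = 1.5 beats
  dotted quarter = 1.5 beats
  dotted quarter = 1.5 beats
  eighth = 0.5 beats
  eighth = 0.5 beats
Sum = 1 + 0.5 + 1.5 + 1.5 + 1.5 + 0.5 + 0.5
= 7 beats


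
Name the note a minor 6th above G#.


Step by step:
A 6th spans 6 letter names, so from G we land on E
A minor 6th = 8 semitones above G#
Spell E at that pitch: E
= E


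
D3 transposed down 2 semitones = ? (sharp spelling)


Reasoning:
D3: chromatic position 2 in octave 3 → absolute = 3×12 + 2 = 38
Transpose down 2: 38 - 2 = 36
36 = 3×12 + 0 → C in octave 3
Result = C3


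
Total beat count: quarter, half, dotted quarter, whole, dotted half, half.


Step by step:
Beat values:
  quarter = 1 beat
  half = 2 beats
  dotted quarter = 1.5 beats
  whole = 4 beats
  dotted half = 3 beats
  half = 2 beats
Sum = 1 + 2 + 1.5 + 4 + 3 + 2
= 13.5 beats


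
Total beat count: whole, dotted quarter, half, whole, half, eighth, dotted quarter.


Working:
Beat values:
  whole = 4 beats
  dotted quarter = 1.5 beats
  half = 2 beats
  whole = 4 beats
  half = 2 beats
  eighth = 0.5 beats
  dotted quarter = 1.5 beats
Sum = 4 + 1.5 + 2 + 4 + 2 + 0.5 + 1.5
= 15.5 beats


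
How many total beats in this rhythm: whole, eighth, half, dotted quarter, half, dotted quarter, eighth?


Beat values:
  whole = 4 beats
  eighth = 0.5 beats
  half = 2 beats
  dotted quarter = 1.5 beats
  half = 2 beats
  dotted quarter = 1.5 beats
  eighth = 0.5 beats
Sum = 4 + 0.5 + 2 + 1.5 + 2 + 1.5 + 0.5
= 12 beats


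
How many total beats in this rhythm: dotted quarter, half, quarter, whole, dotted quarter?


Beat values:
  dotted quarter = 1.5 beats
  half = 2 beats
  quarter = 1 beat
  whole = 4 beats
  dotted quarter = 1.5 beats
Sum = 1.5 + 2 + 1 + 4 + 1.5
= 10 beats


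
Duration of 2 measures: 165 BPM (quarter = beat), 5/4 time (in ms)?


Step by step:
Quarter-note beat duration = 60000 / 165 ms
Beats per measure (5/4) = 5
One measure = 5 × 60000 / 165 = 300000 / 165 ms
2 measures = 2 × 300000 / 165 = 600000 / 165
= 3636.4 ms


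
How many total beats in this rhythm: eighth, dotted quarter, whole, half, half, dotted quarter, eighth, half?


Step by step:
Beat values:
  eighth = 0.5 beats
  dotted quarter = 1.5 beats
  whole = 4 beats
  half = 2 beats
  half = 2 beats
  dotted quarter = 1.5 beats
  eighth = 0.5 beats
  half = 2 beats
Sum = 0.5 + 1.5 + 4 + 2 + 2 + 1.5 + 0.5 + 2
= 14 beats


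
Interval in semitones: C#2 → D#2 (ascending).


Reasoning:
Absolute semitone position = octave×12 + chromatic position
C#2: 2×12 + 1 = 25
D#2: 2×12 + 3 = 27
Difference = 27 - 25 = 2
= 2 semitones


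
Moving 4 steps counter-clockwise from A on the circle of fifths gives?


Solution.
Each counter-clockwise step moves down a perfect 5th (= up a perfect 4th)
From A: A → D → G → C → F
= F


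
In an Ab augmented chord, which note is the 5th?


Solution.
Augmented triad = root + major 3rd (4 semitones) + augmented 5th (8 semitones)
A triad on Ab stacks thirds, so the chord tones use letter names A-C-E
Root: Ab
Major 3rd above Ab: C
Augmented 5th above Ab: E
The 5th = E


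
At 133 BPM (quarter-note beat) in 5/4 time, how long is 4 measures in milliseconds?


Working:
Quarter-note beat duration = 60000 / 133 ms
Beats per measure (5/4) = 5
One measure = 5 × 60000 / 133 = 300000 / 133 ms
4 measures = 4 × 300000 / 133 = 1200000 / 133
= 9022.6 ms


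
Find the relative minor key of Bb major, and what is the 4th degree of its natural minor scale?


Step by step:
The relative minor shares the major's key signature and starts on its 6th degree
6th degree = a major 6th above the tonic; a major 6th above Bb is G
→ relative minor of Bb major is G minor
G natural minor scale: G A Bb C D Eb F
= G minor; 4th degree = C


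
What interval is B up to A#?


Reasoning:
Letter names: B → A spans 7 letter names → a 7th
Semitones: B → A# = 11 half-steps
A 7th of 11 semitones is a major 7th
= major 7th


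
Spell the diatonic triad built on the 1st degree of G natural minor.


Solution.
G natural minor scale: G A Bb C D Eb F
Diatonic triad on degree 1 stacks scale notes 1, 3, 5: G Bb D
G→Bb = 3 semitones; G→D = 7 semitones → minor triad
= G Bb D (minor)


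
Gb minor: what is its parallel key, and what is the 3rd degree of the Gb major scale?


Reasoning:
Parallel keys share the same tonic but differ in mode
Gb minor → parallel is Gb major
Gb major scale: Gb Ab Bb Cb Db Eb F
= Gb major; 3rd degree = Bb


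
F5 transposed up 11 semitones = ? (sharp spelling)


F5: chromatic position 5 in octave 5 → absolute = 5×12 + 5 = 65
Transpose up 11: 65 + 11 = 76
76 = 6×12 + 4 → E in octave 6
Result = E6


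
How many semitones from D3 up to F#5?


Absolute semitone position = octave×12 + chromatic position
D3: 3×12 + 2 = 38
F#5: 5×12 + 6 = 66
Difference = 66 - 38 = 28
= 28 semitones


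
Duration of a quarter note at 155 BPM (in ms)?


Solution.
One quarter-note beat = 60000 / BPM = 60000 / 155 ms
Duration = 60000 / 155
= 387.1 ms


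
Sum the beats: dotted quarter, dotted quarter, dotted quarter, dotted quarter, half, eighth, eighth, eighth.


Let's work it out.
Beat values:
  dotted quarter = 1.5 beats
  dotted quarter = 1.5 beats
  dotted quarter = 1.5 beats
  dotted quarter = 1.5 beats
  half = 2 beats
  eighth = 0.5 beats
  eighth = 0.5 beats
  eighth = 0.5 beats
Sum = 1.5 + 1.5 + 1.5 + 1.5 + 2 + 0.5 + 0.5 + 0.5
= 9.5 beats


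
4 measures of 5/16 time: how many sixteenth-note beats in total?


Working:
Time signature 5/16: the bottom number 16 means the sixteenth note gets one count
The top number 5 means 5 sixteenth-note beats per measure
Total = 5 × 4 measures
= 20 sixteenth-note beats


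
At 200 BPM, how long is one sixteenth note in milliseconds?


Let's work it out.
One quarter-note beat = 60000 / BPM = 60000 / 200 ms
Sixteenth note = 1/4 × quarter note
Duration = 1/4 × 60000 / 200 = 15000 / 200
= 75.0 ms


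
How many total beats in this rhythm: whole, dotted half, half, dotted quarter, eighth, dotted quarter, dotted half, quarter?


Let's work it out.
Beat values:
  whole = 4 beats
  dotted half = 3 beats
  half = 2 beats
  dotted quarter = 1.5 beats
  eighth = 0.5 beats
  dotted quarter = 1.5 beats
  dotted half = 3 beats
  quarter = 1 beat
Sum = 4 + 3 + 2 + 1.5 + 0.5 + 1.5 + 3 + 1
= 16.5 beats


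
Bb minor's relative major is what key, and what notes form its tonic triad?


Working:
The relative major shares the key signature and is a minor 3rd above the minor tonic
A minor 3rd above Bb is Db
→ relative major of Bb minor is Db major
Tonic triad of Db major = root + major 3rd + perfect 5th = Db F Ab
= Db major; triad = Db F Ab


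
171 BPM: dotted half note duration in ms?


One quarter-note beat = 60000 / BPM = 60000 / 171 ms
Dotted half note = 3 × quarter note
Duration = 3 × 60000 / 171 = 180000 / 171
= 1052.6 ms


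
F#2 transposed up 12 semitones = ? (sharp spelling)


F#2: chromatic position 6 in octave 2 → absolute = 2×12 + 6 = 30
Transpose up 12: 30 + 12 = 42
42 = 3×12 + 6 → F# in octave 3
Result = F#3


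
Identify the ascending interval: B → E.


Step by step:
Letter names: B → E spans 4 letter names → a 4th
Semitones: B → E = 5 half-steps
A 4th of 5 semitones is a perfect 4th
= perfect 4th


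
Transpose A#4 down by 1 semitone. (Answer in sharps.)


A#4: chromatic position 10 in octave 4 → absolute = 4×12 + 10 = 58
Transpose down 1: 58 - 1 = 57
57 = 4×12 + 9 → A in octave 4
Result = A4


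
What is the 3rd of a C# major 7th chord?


Solution.
Major 7th chord = root + major 3rd + perfect 5th + major 7th
Seventh chords stack in thirds, so the letter names are C-E-G-B
Root: C#
Major 3rd above C#: E#
Perfect 5th above C#: G#
Major 7th above C#: B#
The 3rd = E#


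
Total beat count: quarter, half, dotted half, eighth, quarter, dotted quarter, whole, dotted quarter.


Beat values:
  quarter = 1 beat
  half = 2 beats
  dotted half = 3 beats
  eighth = 0.5 beats
  quarter = 1 beat
  dotted quarter = 1.5 beats
  whole = 4 beats
  dotted quarter = 1.5 beats
Sum = 1 + 2 + 3 + 0.5 + 1 + 1.5 + 4 + 1.5
= 14.5 beats


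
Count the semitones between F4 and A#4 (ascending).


Absolute semitone position = octave×12 + chromatic position
F4: 4×12 + 5 = 53
A#4: 4×12 + 10 = 58
Difference = 58 - 53 = 5
= 5 semitones


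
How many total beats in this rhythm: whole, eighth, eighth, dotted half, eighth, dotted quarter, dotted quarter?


Beat values:
  whole = 4 beats
  eighth = 0.5 beats
  eighth = 0.5 beats
  dotted half = 3 beats
  eighth = 0.5 beats
  dotted quarter = 1.5 beats
  dotted quarter = 1.5 beats
Sum = 4 + 0.5 + 0.5 + 3 + 0.5 + 1.5 + 1.5
= 11.5 beats


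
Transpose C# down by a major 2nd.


major 2nd: 2 letter names, 2 semitones
Letter: C - 1 → B
Pitch: C# - 2 semitones, spelled as a B → B
= B


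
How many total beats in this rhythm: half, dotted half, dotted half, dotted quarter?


Step by step:
Beat values:
  half = 2 beats
  dotted half = 3 beats
  dotted half = 3 beats
  dotted quarter = 1.5 beats
Sum = 2 + 3 + 3 + 1.5
= 9.5 beats


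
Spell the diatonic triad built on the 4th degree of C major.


C major scale: C D E F G A B
Diatonic triad on degree 4 stacks scale notes 4, 6, 1: F A C
F→A = 4 semitones; F→C = 7 semitones → major triad
= F A C (major)


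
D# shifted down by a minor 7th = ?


minor 7th: 7 letter names, 10 semitones
Letter: D - 6 → E
Pitch: D# - 10 semitones, spelled as an E → E#
= E#


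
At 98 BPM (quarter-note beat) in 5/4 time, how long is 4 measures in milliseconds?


Quarter-note beat duration = 60000 / 98 ms
Beats per measure (5/4) = 5
One measure = 5 × 60000 / 98 = 300000 / 98 ms
4 measures = 4 × 300000 / 98 = 1200000 / 98
= 12244.9 ms


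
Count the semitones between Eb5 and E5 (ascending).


Reasoning:
Absolute semitone position = octave×12 + chromatic position
Eb5: 5×12 + 3 = 63
E5: 5×12 + 4 = 64
Difference = 64 - 63 = 1
= 1 semitone


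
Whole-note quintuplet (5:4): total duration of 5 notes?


Reasoning:
Quintuplet: 5 notes occupy the space of 4 whole notes
Space = 4 × 4 = 16 beats
Each quintuplet note = 16 / 5 = 16/5 beats
5 notes = 5 × 16/5 = 16
= 16 beats


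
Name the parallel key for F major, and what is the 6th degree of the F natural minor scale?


Working:
Parallel keys share the same tonic but differ in mode
F major → parallel is F minor
F natural minor scale: F G Ab Bb C Db Eb
= F minor; 6th degree = Db


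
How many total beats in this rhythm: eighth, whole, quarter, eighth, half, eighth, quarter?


Step by step:
Beat values:
  eighth = 0.5 beats
  whole = 4 beats
  quarter = 1 beat
  eighth = 0.5 beats
  half = 2 beats
  eighth = 0.5 beats
  quarter = 1 beat
Sum = 0.5 + 4 + 1 + 0.5 + 2 + 0.5 + 1
= 9.5 beats


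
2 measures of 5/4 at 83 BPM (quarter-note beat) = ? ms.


Working:
Quarter-note beat duration = 60000 / 83 ms
Beats per measure (5/4) = 5
One measure = 5 × 60000 / 83 = 300000 / 83 ms
2 measures = 2 × 300000 / 83 = 600000 / 83
= 7228.9 ms


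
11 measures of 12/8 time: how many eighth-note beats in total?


Step by step:
Time signature 12/8: the bottom number 8 means the eighth note gets one count
The top number 12 means 12 eighth-note beats per measure
Total = 12 × 11 measures
= 132 eighth-note beats


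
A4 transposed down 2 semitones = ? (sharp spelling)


Reasoning:
A4: chromatic position 9 in octave 4 → absolute = 4×12 + 9 = 57
Transpose down 2: 57 - 2 = 55
55 = 4×12 + 7 → G in octave 4
Result = G4


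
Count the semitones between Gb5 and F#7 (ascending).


Absolute semitone position = octave×12 + chromatic position
Gb5: 5×12 + 6 = 66
F#7: 7×12 + 6 = 90
Difference = 90 - 66 = 24
= 24 semitones


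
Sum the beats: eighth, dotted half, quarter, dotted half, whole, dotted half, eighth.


Beat values:
  eighth = 0.5 beats
  dotted half = 3 beats
  quarter = 1 beat
  dotted half = 3 beats
  whole = 4 beats
  dotted half = 3 beats
  eighth = 0.5 beats
Sum = 0.5 + 3 + 1 + 3 + 4 + 3 + 0.5
= 15 beats


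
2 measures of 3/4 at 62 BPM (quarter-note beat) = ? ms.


Reasoning:
Quarter-note beat duration = 60000 / 62 ms
Beats per measure (3/4) = 3
One measure = 3 × 60000 / 62 = 180000 / 62 ms
2 measures = 2 × 180000 / 62 = 360000 / 62
= 5806.5 ms


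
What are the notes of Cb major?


Major scale pattern: W-W-H-W-W-W-H (2-2-1-2-2-2-1 semitones)
Starting from Cb:
  Cb + 2 semitones → Db
  Db + 2 semitones → Eb
  Eb + 1 semitone → Fb
  Fb + 2 semitones → Gb
  Gb + 2 semitones → Ab
  Ab + 2 semitones → Bb
  Bb + 1 semitone → Cb
Scale = Cb Db Eb Fb Gb Ab Bb


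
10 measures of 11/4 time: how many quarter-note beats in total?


Working:
Time signature 11/4: the bottom number 4 means the quarter note gets one count
The top number 11 means 11 quarter-note beats per measure
Total = 11 × 10 measures
= 110 quarter-note beats


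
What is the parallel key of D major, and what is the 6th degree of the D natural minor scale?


Working:
Parallel keys share the same tonic but differ in mode
D major → parallel is D minor
D natural minor scale: D E F G A Bb C
= D minor; 6th degree = Bb


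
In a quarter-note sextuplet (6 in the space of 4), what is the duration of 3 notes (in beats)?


Sextuplet: 6 notes occupy the space of 4 quarter notes
Space = 4 × 1 = 4 beats
Each sextuplet note = 4 / 6 = 2/3 beats
3 notes = 3 × 2/3 = 2
= 2 beats


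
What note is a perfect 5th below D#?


Working:
A 5th spans 5 letter names, so from D we land on G
A perfect 5th = 7 semitones below D#
Spell G at that pitch: G#
= G#


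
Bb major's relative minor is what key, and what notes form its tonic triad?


Solution.
The relative minor shares the major's key signature and starts on its 6th degree
6th degree = a major 6th above the tonic; a major 6th above Bb is G
→ relative minor of Bb major is G minor
Tonic triad of G minor = root + minor 3rd + perfect 5th = G Bb D
= G minor; triad = G Bb D


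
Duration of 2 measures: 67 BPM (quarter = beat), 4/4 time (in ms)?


Quarter-note beat duration = 60000 / 67 ms
Beats per measure (4/4) = 4
One measure = 4 × 60000 / 67 = 240000 / 67 ms
2 measures = 2 × 240000 / 67 = 480000 / 67
= 7164.2 ms


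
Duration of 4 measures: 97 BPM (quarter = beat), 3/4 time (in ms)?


Solution.
Quarter-note beat duration = 60000 / 97 ms
Beats per measure (3/4) = 3
One measure = 3 × 60000 / 97 = 180000 / 97 ms
4 measures = 4 × 180000 / 97 = 720000 / 97
= 7422.7 ms


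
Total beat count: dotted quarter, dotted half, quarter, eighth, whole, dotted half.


Step by step:
Beat values:
  dotted quarter = 1.5 beats
  dotted half = 3 beats
  quarter = 1 beat
  eighth = 0.5 beats
  whole = 4 beats
  dotted half = 3 beats
Sum = 1.5 + 3 + 1 + 0.5 + 4 + 3
= 13 beats


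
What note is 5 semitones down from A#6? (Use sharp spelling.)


Working:
A#6: chromatic position 10 in octave 6 → absolute = 6×12 + 10 = 82
Transpose down 5: 82 - 5 = 77
77 = 6×12 + 5 → F in octave 6
Result = F6


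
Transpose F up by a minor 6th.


Working:
minor 6th: 6 letter names, 8 semitones
Letter: F + 5 → D
Pitch: F + 8 semitones, spelled as a D → Db
= Db


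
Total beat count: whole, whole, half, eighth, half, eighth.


Step by step:
Beat values:
  whole = 4 beats
  whole = 4 beats
  half = 2 beats
  eighth = 0.5 beats
  half = 2 beats
  eighth = 0.5 beats
Sum = 4 + 4 + 2 + 0.5 + 2 + 0.5
= 13 beats


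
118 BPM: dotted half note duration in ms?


Reasoning:
One quarter-note beat = 60000 / BPM = 60000 / 118 ms
Dotted half note = 3 × quarter note
Duration = 3 × 60000 / 118 = 180000 / 118
= 1525.4 ms


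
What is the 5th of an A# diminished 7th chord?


Reasoning:
Diminished 7th chord = root + minor 3rd + diminished 5th + diminished 7th
Seventh chords stack in thirds, so the letter names are A-C-E-G
Root: A#
Minor 3rd above A#: C#
Diminished 5th above A#: E
Diminished 7th above A#: G
The 5th = E


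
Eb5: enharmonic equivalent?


Solution.
Enharmonic notes sound the same pitch but are spelled with different letter names
Eb and D# name the same pitch class
= D#5


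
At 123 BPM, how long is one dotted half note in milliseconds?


One quarter-note beat = 60000 / BPM = 60000 / 123 ms
Dotted half note = 3 × quarter note
Duration = 3 × 60000 / 123 = 180000 / 123
= 1463.4 ms


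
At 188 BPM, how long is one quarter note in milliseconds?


Step by step:
One quarter-note beat = 60000 / BPM = 60000 / 188 ms
Duration = 60000 / 188
= 319.1 ms


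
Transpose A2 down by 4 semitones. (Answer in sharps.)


Let's work it out.
A2: chromatic position 9 in octave 2 → absolute = 2×12 + 9 = 33
Transpose down 4: 33 - 4 = 29
29 = 2×12 + 5 → F in octave 2
Result = F2


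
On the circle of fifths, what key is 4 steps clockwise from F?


Each clockwise step on the circle of fifths moves up a perfect 5th
From F: F → C → G → D → A
= A


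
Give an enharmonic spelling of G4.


Let's work it out.
Enharmonic notes sound the same pitch but are spelled with different letter names
G and F## name the same pitch class
= F##4


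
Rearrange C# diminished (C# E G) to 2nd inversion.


Root position: C# E G
2nd inversion: move root and 3rd up an octave
Bass note: G
Notes (bottom to top) = G C# E


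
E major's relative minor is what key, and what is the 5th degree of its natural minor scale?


Step by step:
The relative minor shares the major's key signature and starts on its 6th degree
6th degree = a major 6th above the tonic; a major 6th above E is C#
→ relative minor of E major is C# minor
C# natural minor scale: C# D# E F# G# A B
= C# minor; 5th degree = G#


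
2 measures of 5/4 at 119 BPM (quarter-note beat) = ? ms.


Step by step:
Quarter-note beat duration = 60000 / 119 ms
Beats per measure (5/4) = 5
One measure = 5 × 60000 / 119 = 300000 / 119 ms
2 measures = 2 × 300000 / 119 = 600000 / 119
= 5042.0 ms


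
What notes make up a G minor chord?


Reasoning:
Minor triad = root + minor 3rd (3 semitones) + perfect 5th (7 semitones)
A triad on G stacks thirds, so the chord tones use letter names G-B-D
Root: G
Minor 3rd above G: Bb
Perfect 5th above G: D
Chord = G Bb D


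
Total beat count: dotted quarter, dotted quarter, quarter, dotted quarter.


Working:
Beat values:
  dotted quarter = 1.5 beats
  dotted quarter = 1.5 beats
  quarter = 1 beat
  dotted quarter = 1.5 beats
Sum = 1.5 + 1.5 + 1 + 1.5
= 5.5 beats


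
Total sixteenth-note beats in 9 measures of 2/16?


Step by step:
Time signature 2/16: the bottom number 16 means the sixteenth note gets one count
The top number 2 means 2 sixteenth-note beats per measure
Total = 2 × 9 measures
= 18 sixteenth-note beats


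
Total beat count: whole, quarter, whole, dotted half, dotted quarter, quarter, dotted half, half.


Beat values:
  whole = 4 beats
  quarter = 1 beat
  whole = 4 beats
  dotted half = 3 beats
  dotted quarter = 1.5 beats
  quarter = 1 beat
  dotted half = 3 beats
  half = 2 beats
Sum = 4 + 1 + 4 + 3 + 1.5 + 1 + 3 + 2
= 19.5 beats


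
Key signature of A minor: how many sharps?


Working:
Sharp minor keys follow the circle of fifths: A(0), E(1), B(2), F#(3), C#(4), G#(5), D#(6), A#(7)
A minor has 0 sharps
= 0 sharps


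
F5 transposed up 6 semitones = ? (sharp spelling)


Solution.
F5: chromatic position 5 in octave 5 → absolute = 5×12 + 5 = 65
Transpose up 6: 65 + 6 = 71
71 = 5×12 + 11 → B in octave 5
Result = B5


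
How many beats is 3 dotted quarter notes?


Let's work it out.
Base quarter note = 1 beat
Dot 1 adds half the previous value: +1/2
One dotted quarter = 1 + 1/2 = 3/2
3 of them = 3 × 3/2 = 9/2
= 9/2 beats


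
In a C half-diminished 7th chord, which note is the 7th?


Solution.
Half-diminished 7th chord = root + minor 3rd + diminished 5th + minor 7th
Seventh chords stack in thirds, so the letter names are C-E-G-B
Root: C
Minor 3rd above C: Eb
Diminished 5th above C: Gb
Minor 7th above C: Bb
The 7th = Bb


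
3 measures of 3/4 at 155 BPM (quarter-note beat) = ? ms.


Quarter-note beat duration = 60000 / 155 ms
Beats per measure (3/4) = 3
One measure = 3 × 60000 / 155 = 180000 / 155 ms
3 measures = 3 × 180000 / 155 = 540000 / 155
= 3483.9 ms


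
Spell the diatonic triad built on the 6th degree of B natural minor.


B natural minor scale: B C# D E F# G A
Diatonic triad on degree 6 stacks scale notes 6, 1, 3: G B D
G→B = 4 semitones; G→D = 7 semitones → major triad
= G B D (major)


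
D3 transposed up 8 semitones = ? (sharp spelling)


D3: chromatic position 2 in octave 3 → absolute = 3×12 + 2 = 38
Transpose up 8: 38 + 8 = 46
46 = 3×12 + 10 → A# in octave 3
Result = A#3


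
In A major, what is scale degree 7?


Major scale pattern: W-W-H-W-W-W-H (2-2-1-2-2-2-1 semitones)
Starting from A:
  A + 2 semitones → B
  B + 2 semitones → C#
  C# + 1 semitone → D
  D + 2 semitones → E
  E + 2 semitones → F#
  F# + 2 semitones → G#
  G# + 1 semitone → A
Scale: A B C# D E F# G#
Degree 7 = G#


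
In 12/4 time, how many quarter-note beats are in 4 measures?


Let's work it out.
Time signature 12/4: the bottom number 4 means the quarter note gets one count
The top number 12 means 12 quarter-note beats per measure
Total = 12 × 4 measures
= 48 quarter-note beats


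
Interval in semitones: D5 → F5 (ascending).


Step by step:
Absolute semitone position = octave×12 + chromatic position
D5: 5×12 + 2 = 62
F5: 5×12 + 5 = 65
Difference = 65 - 62 = 3
= 3 semitones


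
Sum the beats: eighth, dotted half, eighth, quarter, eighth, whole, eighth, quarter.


Beat values:
  eighth = 0.5 beats
  dotted half = 3 beats
  eighth = 0.5 beats
  quarter = 1 beat
  eighth = 0.5 beats
  whole = 4 beats
  eighth = 0.5 beats
  quarter = 1 beat
Sum = 0.5 + 3 + 0.5 + 1 + 0.5 + 4 + 0.5 + 1
= 11 beats


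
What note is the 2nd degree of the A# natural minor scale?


Let's work it out.
Natural minor scale pattern: W-H-W-W-H-W-W (2-1-2-2-1-2-2 semitones)
Starting from A#:
  A# + 2 semitones → B#
  B# + 1 semitone → C#
  C# + 2 semitones → D#
  D# + 2 semitones → E#
  E# + 1 semitone → F#
  F# + 2 semitones → G#
  G# + 2 semitones → A#
Scale: A# B# C# D# E# F# G#
Degree 2 = B#


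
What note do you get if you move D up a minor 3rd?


Working:
minor 3rd: 3 letter names, 3 semitones
Letter: D + 2 → F
Pitch: D + 3 semitones, spelled as an F → F
= F


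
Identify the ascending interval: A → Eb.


Working:
Letter names: A → E spans 5 letter names → a 5th
Semitones: A → Eb = 6 half-steps
A 5th of 6 semitones is a diminished 5th
= diminished 5th


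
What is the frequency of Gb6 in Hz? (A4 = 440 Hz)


Step by step:
f = 440 × 2^(n/12) where n = semitones from A4
Gb6: 21 semitones from A4
f = 440 × 2^(21/12)
f = 1479.98 Hz


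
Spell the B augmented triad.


Let's work it out.
Augmented triad = root + major 3rd (4 semitones) + augmented 5th (8 semitones)
A triad on B stacks thirds, so the chord tones use letter names B-D-F
Root: B
Major 3rd above B: D#
Augmented 5th above B: F##
Chord = B D# F##


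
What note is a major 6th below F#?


Step by step:
A 6th spans 6 letter names, so from F we land on A
A major 6th = 9 semitones below F#
Spell A at that pitch: A
= A


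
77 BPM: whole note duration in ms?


Step by step:
One quarter-note beat = 60000 / BPM = 60000 / 77 ms
Whole note = 4 × quarter note
Duration = 4 × 60000 / 77 = 240000 / 77
= 3116.9 ms


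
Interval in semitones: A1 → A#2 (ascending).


Absolute semitone position = octave×12 + chromatic position
A1: 1×12 + 9 = 21
A#2: 2×12 + 10 = 34
Difference = 34 - 21 = 13
= 13 semitones


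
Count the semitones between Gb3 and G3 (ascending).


Working:
Absolute semitone position = octave×12 + chromatic position
Gb3: 3×12 + 6 = 42
G3: 3×12 + 7 = 43
Difference = 43 - 42 = 1
= 1 semitone


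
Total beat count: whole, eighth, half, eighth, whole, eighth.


Working:
Beat values:
  whole = 4 beats
  eighth = 0.5 beats
  half = 2 beats
  eighth = 0.5 beats
  whole = 4 beats
  eighth = 0.5 beats
Sum = 4 + 0.5 + 2 + 0.5 + 4 + 0.5
= 11.5 beats


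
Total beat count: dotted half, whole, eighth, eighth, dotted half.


Reasoning:
Beat values:
  dotted half = 3 beats
  whole = 4 beats
  eighth = 0.5 beats
  eighth = 0.5 beats
  dotted half = 3 beats
Sum = 3 + 4 + 0.5 + 0.5 + 3
= 11 beats


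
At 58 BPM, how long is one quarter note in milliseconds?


One quarter-note beat = 60000 / BPM = 60000 / 58 ms
Duration = 60000 / 58
= 1034.5 ms


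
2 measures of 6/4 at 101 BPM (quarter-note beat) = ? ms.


Solution.
Quarter-note beat duration = 60000 / 101 ms
Beats per measure (6/4) = 6
One measure = 6 × 60000 / 101 = 360000 / 101 ms
2 measures = 2 × 360000 / 101 = 720000 / 101
= 7128.7 ms


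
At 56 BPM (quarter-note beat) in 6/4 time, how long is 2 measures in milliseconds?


Quarter-note beat duration = 60000 / 56 ms
Beats per measure (6/4) = 6
One measure = 6 × 60000 / 56 = 360000 / 56 ms
2 measures = 2 × 360000 / 56 = 720000 / 56
= 12857.1 ms


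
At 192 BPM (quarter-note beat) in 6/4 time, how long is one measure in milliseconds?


Solution.
Quarter-note beat duration = 60000 / 192 ms
Beats per measure (6/4) = 6
One measure = 6 × 60000 / 192 = 360000 / 192 ms
= 1875.0 ms
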